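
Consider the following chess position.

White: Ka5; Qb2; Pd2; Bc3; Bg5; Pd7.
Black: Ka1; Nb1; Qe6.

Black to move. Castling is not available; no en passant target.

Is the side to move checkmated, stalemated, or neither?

Black to move; black king on a1.
In check: yes, from the white queen on b2.
King squares — b1: own knight; a2: attacked by Qb2; b2: attacked by Bc3.
Legal moves for Black: none.
In check with no legal moves → checkmate.

checkmate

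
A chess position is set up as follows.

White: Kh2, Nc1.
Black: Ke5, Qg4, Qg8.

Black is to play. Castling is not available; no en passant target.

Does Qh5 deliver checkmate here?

After Qh5: white king on h2; in check: yes, from the black queen on h5.
King squares — g1: attacked by Qg8; h1: attacked by Qh5; g2: attacked by Qg8; g3: attacked by Qg8; h3: attacked by Qh5.
White has no legal moves → checkmate.

yes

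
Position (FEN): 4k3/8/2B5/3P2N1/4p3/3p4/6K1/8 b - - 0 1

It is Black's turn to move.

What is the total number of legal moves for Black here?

Black to move; king on e8.
In check: yes, from the white bishop on c6.
Legal moves: Kf8, Kd8, Ke7.
Count: 3.

3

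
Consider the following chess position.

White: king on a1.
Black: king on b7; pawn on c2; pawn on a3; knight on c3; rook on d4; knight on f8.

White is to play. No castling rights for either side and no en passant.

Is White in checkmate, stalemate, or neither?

White to move; white king on a1.
In check: no.
King squares — b1: attacked by Pc2; a2: attacked by Nc3; b2: attacked by Pa3.
Legal moves for White: none.
Not in check and no legal moves → stalemate.

stalemate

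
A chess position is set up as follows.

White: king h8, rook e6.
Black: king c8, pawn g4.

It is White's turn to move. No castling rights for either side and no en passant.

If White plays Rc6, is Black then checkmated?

After Rc6: black king on c8; in check: yes, from the white rook on c6.
Black has 4 legal replies: Kd8, Kb8, Kd7, Kb7.
In check but a legal move exists → not checkmate.

no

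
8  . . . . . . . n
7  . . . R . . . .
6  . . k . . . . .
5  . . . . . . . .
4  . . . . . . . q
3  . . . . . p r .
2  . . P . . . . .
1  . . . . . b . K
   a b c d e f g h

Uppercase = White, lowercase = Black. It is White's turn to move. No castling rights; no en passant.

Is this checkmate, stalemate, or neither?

checkmate

White to move; white king on h1.
In check: yes, from the black queen on h4.
King squares — g1: attacked by Rg3; g2: attacked by Bf1; h2: attacked by Qh4.
Legal moves for White: none.
In check with no legal moves → checkmate.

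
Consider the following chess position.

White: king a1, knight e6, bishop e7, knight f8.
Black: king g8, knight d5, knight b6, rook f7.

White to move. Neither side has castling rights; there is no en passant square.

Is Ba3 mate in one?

After Ba3: black king on g8; in check: no.
Black is not in check, so this cannot be checkmate.

no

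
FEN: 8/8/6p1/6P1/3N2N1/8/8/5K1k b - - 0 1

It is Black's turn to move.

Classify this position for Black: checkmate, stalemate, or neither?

stalemate

Black to move; black king on h1.
In check: no.
King squares — g1: attacked by Kf1; g2: attacked by Kf1; h2: attacked by Ng4.
Legal moves for Black: none.
Not in check and no legal moves → stalemate.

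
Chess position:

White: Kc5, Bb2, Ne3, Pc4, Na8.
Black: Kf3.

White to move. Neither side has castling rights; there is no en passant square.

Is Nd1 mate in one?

After Nd1: black king on f3; in check: no.
Black is not in check, so this cannot be checkmate.

no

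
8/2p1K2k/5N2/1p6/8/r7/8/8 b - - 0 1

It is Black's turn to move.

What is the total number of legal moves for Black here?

4

Black to move; king on h7.
In check: yes, from the white knight on f6.
Legal moves: Kh8, Kg7, Kh6, Kg6.
Count: 4.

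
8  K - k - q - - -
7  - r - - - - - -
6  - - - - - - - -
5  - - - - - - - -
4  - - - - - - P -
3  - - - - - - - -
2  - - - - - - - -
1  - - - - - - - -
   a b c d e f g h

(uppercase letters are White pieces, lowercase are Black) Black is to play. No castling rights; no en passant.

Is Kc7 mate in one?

yes

After Kc7: white king on a8; in check: yes, from the black queen on e8.
King squares — a7: attacked by Rb7; b7: attacked by Kc7; b8: attacked by Rb7.
White has no legal moves → checkmate.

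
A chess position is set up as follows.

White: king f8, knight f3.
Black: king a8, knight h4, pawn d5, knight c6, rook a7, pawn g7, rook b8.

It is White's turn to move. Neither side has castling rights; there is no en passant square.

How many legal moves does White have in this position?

0

White to move; king on f8.
In check: yes, from the black rook on b8.
Legal moves: none.
Count: 0.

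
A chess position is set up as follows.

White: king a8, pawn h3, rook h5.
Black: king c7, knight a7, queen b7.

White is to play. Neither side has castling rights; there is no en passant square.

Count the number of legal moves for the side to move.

White to move; king on a8.
In check: yes, from the black queen on b7.
Legal moves: none.
Count: 0.

0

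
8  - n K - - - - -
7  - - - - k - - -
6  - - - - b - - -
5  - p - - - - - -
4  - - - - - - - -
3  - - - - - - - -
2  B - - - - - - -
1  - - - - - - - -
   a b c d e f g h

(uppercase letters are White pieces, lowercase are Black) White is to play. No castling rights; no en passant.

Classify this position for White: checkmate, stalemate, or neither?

neither

White to move; white king on c8.
In check: yes, from the black bishop on e6.
King squares — b7: available; c7: available; d7: attacked by Be6; b8: available; d8: attacked by Ke7.
Legal moves for White: Kxb8, Kc7, Kb7, Bxe6.
White is in check but has 4 legal moves → neither.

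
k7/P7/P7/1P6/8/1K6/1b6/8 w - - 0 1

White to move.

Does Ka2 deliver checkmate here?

After Ka2: black king on a8; in check: no.
Black is not in check, so this cannot be checkmate.

no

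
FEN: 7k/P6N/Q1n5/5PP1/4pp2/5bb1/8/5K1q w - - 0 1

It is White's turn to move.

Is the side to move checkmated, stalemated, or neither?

White to move; white king on f1.
In check: yes, from the black queen on h1.
King squares — e1: attacked by Qh1; g1: attacked by Qh1; e2: attacked by Bf3; f2: attacked by Bg3; g2: attacked by Qh1.
Legal moves for White: none.
In check with no legal moves → checkmate.

checkmate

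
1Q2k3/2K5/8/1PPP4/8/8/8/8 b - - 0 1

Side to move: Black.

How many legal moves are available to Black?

Black to move; king on e8.
In check: yes, from the white queen on b8.
Legal moves: Kf7, Ke7.
Count: 2.

2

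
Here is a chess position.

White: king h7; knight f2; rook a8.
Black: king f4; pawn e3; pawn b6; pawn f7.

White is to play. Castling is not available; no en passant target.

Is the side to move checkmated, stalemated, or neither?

White to move; white king on h7.
In check: no.
Legal moves for White include: Rh8, Rg8, Rf8, Re8, Rd8, Rc8, Rb8, Ra7, Ra6, Ra5, Ra4+, Ra3, Ra2, Ra1, Kh8, Kg8, Kg7, Kh6, ... (list truncated; more exist).
White has legal moves and is not in check → neither.

neither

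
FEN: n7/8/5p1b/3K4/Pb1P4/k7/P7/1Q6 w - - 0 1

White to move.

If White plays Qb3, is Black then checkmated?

After Qb3: black king on a3; in check: yes, from the white queen on b3.
King squares — a2: attacked by Qb3; b2: attacked by Qb3; b3: attacked by Pa2; a4: attacked by Qb3; b4: own bishop.
Black has no legal moves → checkmate.

yes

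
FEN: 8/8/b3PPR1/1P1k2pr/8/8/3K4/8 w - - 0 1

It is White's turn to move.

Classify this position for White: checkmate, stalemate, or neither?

neither

White to move; white king on d2.
In check: no.
Legal moves for White: Rg8, Rg7, Rh6, Rxg5+, Ke3, Kd3, Kc3, Ke2, Kc2, Ke1, Kd1, Kc1, bxa6, f7, e7, b6.
White has 16 legal moves and is not in check → neither.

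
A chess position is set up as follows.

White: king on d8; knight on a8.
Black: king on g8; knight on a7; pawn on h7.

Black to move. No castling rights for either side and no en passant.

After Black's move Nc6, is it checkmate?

no

After Nc6: white king on d8; in check: yes, from the black knight on c6.
White has 4 legal replies: Ke8, Kc8, Kd7, Kc7.
In check but a legal move exists → not checkmate.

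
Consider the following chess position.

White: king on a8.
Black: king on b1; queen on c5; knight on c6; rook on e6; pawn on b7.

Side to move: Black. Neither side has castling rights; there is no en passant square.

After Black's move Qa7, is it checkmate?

After Qa7: white king on a8; in check: yes, from the black queen on a7.
King squares — a7: attacked by Nc6; b7: attacked by Qa7; b8: attacked by Nc6.
White has no legal moves → checkmate.

yes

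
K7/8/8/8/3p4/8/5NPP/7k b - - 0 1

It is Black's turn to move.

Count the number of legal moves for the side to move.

Black to move; king on h1.
In check: yes, from the white knight on f2.
Legal moves: Kxh2, Kxg2, Kg1.
Count: 3.

3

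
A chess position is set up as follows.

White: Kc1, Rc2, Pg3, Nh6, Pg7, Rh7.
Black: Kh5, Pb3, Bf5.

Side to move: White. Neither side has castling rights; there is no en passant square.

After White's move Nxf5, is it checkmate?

no

After Nxf5: black king on h5; in check: yes, from the white rook on h7.
Black has 3 legal replies: Kg6, Kg5, Kg4.
In check but a legal move exists → not checkmate.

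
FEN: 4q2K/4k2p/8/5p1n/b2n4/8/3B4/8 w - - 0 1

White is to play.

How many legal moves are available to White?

1

White to move; king on h8.
In check: yes, from the black queen on e8.
Legal moves: Kxh7.
Count: 1.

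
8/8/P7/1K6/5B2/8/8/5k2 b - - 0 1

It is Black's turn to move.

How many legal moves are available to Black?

5

Black to move; king on f1.
In check: no.
Legal moves: Kg2, Kf2, Ke2, Kg1, Ke1.
Count: 5.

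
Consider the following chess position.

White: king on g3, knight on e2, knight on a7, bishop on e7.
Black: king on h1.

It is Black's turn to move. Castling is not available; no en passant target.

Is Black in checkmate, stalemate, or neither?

Black to move; black king on h1.
In check: no.
King squares — g1: attacked by Ne2; g2: attacked by Kg3; h2: attacked by Kg3.
Legal moves for Black: none.
Not in check and no legal moves → stalemate.

stalemate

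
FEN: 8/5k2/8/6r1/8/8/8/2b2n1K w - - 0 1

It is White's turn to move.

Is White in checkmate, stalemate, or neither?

stalemate

White to move; white king on h1.
In check: no.
King squares — g1: attacked by Rg5; g2: attacked by Rg5; h2: attacked by Nf1.
Legal moves for White: none.
Not in check and no legal moves → stalemate.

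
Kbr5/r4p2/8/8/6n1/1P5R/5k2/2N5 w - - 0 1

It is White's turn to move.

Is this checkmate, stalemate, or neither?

White to move; white king on a8.
In check: yes, from the black rook on a7.
King squares — a7: attacked by Bb8; b7: attacked by Ra7; b8: attacked by Rc8.
Legal moves for White: none.
In check with no legal moves → checkmate.

checkmate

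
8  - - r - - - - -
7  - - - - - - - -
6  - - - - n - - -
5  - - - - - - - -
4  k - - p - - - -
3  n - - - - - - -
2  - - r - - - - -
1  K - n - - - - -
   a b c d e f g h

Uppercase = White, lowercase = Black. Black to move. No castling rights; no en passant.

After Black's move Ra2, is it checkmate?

After Ra2: white king on a1; in check: yes, from the black rook on a2.
King squares — b1: attacked by Na3; a2: attacked by Nc1; b2: attacked by Ra2.
White has no legal moves → checkmate.

yes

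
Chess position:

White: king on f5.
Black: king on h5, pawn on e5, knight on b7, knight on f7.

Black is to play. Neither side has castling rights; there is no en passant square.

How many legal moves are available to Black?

Black to move; king on h5.
In check: no.
Legal moves: Nh8, Nfd8, Nh6+, Nfd6+, Ng5, Nbd8, Nbd6+, Nc5, Na5, Kh6, Kh4, e4.
Count: 12.

12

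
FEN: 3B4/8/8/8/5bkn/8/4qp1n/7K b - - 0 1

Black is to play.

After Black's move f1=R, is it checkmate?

After f1=R: white king on h1; in check: yes, from the black rook on f1.
King squares — g1: attacked by Rf1; g2: attacked by Qe2; h2: attacked by Qe2.
White has no legal moves → checkmate.

yes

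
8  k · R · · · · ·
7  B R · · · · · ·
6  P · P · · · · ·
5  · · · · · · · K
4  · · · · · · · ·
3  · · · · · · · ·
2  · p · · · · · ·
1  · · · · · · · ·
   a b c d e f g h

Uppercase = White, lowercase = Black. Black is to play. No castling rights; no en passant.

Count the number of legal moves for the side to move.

Black to move; king on a8.
In check: yes, from the white rook on c8.
Legal moves: none.
Count: 0.

0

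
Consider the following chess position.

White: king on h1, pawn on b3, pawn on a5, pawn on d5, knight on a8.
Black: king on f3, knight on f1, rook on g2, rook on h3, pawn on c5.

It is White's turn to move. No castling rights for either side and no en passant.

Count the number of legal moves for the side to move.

0

White to move; king on h1.
In check: yes, from the black rook on h3.
Legal moves: none.
Count: 0.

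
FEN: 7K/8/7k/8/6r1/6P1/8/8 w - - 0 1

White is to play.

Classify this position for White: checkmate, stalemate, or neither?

stalemate

White to move; white king on h8.
In check: no.
King squares — g7: attacked by Rg4; h7: attacked by Kh6; g8: attacked by Rg4.
Legal moves for White: none.
Not in check and no legal moves → stalemate.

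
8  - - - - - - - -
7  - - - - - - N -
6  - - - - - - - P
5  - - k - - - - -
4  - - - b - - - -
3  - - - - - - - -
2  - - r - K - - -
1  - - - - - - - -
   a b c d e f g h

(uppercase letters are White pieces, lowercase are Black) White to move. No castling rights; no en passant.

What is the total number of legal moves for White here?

5

White to move; king on e2.
In check: yes, from the black rook on c2.
Legal moves: Kf3, Kd3, Kf1, Ke1, Kd1.
Count: 5.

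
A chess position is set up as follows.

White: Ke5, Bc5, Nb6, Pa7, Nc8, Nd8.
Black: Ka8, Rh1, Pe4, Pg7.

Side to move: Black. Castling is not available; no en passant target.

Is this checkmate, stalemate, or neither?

checkmate

Black to move; black king on a8.
In check: yes, from the white knight on b6.
King squares — a7: attacked by Nc8; b7: attacked by Nd8; b8: attacked by Pa7.
Legal moves for Black: none.
In check with no legal moves → checkmate.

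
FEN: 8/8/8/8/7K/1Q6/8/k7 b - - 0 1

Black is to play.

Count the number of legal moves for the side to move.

Black to move; king on a1.
In check: no.
Legal moves: none.
Count: 0.

0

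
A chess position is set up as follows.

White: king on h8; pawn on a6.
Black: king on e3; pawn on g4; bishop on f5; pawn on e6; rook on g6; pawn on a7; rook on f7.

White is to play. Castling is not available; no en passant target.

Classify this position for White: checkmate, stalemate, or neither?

White to move; white king on h8.
In check: no.
King squares — g7: attacked by Rg6; h7: attacked by Rf7; g8: attacked by Rg6.
Legal moves for White: none.
Not in check and no legal moves → stalemate.

stalemate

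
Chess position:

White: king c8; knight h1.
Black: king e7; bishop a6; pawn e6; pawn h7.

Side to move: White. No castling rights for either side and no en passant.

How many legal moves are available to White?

White to move; king on c8.
In check: yes, from the black bishop on a6.
Legal moves: Kb8, Kc7.
Count: 2.

2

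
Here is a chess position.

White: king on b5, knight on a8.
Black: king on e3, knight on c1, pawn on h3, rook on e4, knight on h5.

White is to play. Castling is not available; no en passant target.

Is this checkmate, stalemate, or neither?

White to move; white king on b5.
In check: no.
Legal moves for White: Nc7, Nb6, Kc6, Kb6, Ka6, Kc5, Ka5.
White has 7 legal moves and is not in check → neither.

neither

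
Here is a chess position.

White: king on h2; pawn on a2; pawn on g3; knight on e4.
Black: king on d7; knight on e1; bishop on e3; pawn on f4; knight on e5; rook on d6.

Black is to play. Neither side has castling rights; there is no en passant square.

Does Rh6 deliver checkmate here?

After Rh6: white king on h2; in check: yes, from the black rook on h6.
King squares — g1: attacked by Be3; h1: attacked by Rh6; g2: attacked by Ne1; g3: own pawn; h3: attacked by Rh6.
White has no legal moves → checkmate.

yes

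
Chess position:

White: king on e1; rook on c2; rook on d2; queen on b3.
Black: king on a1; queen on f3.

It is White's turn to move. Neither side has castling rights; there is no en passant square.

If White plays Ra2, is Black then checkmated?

After Ra2: black king on a1; in check: yes, from the white rook on a2.
King squares — b1: attacked by Qb3; a2: attacked by Rd2; b2: attacked by Ra2.
Black has no legal moves → checkmate.

yes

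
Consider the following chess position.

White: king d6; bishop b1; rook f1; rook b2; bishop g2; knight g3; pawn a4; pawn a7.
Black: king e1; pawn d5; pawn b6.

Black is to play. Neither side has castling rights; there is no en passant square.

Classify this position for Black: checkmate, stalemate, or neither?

checkmate

Black to move; black king on e1.
In check: yes, from the white rook on f1.
King squares — d1: attacked by Rf1; f1: attacked by Bg2; d2: attacked by Rb2; e2: attacked by Rb2; f2: attacked by Rf1.
Legal moves for Black: none.
In check with no legal moves → checkmate.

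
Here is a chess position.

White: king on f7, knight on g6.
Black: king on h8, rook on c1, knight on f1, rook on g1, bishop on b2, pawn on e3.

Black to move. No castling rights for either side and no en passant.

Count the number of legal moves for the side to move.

Black to move; king on h8.
In check: yes, from the white knight on g6.
Legal moves: Kh7, Rxg6.
Count: 2.

2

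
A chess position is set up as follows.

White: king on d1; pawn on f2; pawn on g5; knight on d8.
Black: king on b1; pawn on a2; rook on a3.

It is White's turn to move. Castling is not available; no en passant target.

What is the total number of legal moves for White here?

10

White to move; king on d1.
In check: no.
Legal moves: Nf7, Nb7, Ne6, Nc6, Ke2, Kd2, Ke1, g6, f3, f4.
Count: 10.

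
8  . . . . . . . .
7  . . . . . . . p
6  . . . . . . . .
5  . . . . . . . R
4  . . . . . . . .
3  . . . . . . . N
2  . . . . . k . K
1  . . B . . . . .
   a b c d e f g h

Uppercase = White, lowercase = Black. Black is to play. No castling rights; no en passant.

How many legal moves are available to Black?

4

Black to move; king on f2.
In check: yes, from the white knight on h3.
Legal moves: Kf3, Ke2, Kf1, Ke1.
Count: 4.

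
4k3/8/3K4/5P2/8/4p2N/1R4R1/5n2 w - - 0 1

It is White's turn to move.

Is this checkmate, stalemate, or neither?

neither

White to move; white king on d6.
In check: no.
Legal moves for White include: Kc7, Ke6, Kc6, Ke5, Kd5, Kc5, Ng5, Nf4, Nf2, Ng1, Rg8+, Rg7, Rg6, Rg5, Rg4, Rg3, Rh2, Rgf2, ... (list truncated; more exist).
White has legal moves and is not in check → neither.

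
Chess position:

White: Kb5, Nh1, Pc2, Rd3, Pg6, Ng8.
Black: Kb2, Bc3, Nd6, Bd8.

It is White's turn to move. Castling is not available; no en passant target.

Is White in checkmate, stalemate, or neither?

neither

White to move; white king on b5.
In check: yes, from the black knight on d6.
King squares — a4: available; b4: attacked by Bc3; c4: attacked by Nd6; a5: attacked by Bc3; c5: available; a6: available; b6: attacked by Bd8; c6: available.
Legal moves for White: Kc6, Ka6, Kc5, Ka4, Rxd6.
White is in check but has 5 legal moves → neither.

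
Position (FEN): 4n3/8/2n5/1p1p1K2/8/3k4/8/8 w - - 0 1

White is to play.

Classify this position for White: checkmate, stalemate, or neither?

White to move; white king on f5.
In check: no.
Legal moves for White: Kg6, Ke6, Kg5, Kg4, Kf4.
White has 5 legal moves and is not in check → neither.

neither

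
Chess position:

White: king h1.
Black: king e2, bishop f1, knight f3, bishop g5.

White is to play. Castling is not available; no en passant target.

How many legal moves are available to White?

0

White to move; king on h1.
In check: no.
Legal moves: none.
Count: 0.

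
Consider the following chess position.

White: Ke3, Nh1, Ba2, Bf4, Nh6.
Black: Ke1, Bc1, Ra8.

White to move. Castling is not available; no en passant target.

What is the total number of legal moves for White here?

White to move; king on e3.
In check: yes, from the black bishop on c1.
Legal moves: Ke4, Kd4, Kf3, Kd3.
Count: 4.

4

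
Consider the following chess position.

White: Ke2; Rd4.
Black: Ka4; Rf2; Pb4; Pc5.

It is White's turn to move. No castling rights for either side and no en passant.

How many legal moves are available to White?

5

White to move; king on e2.
In check: yes, from the black rook on f2.
Legal moves: Ke3, Kd3, Kxf2, Ke1, Kd1.
Count: 5.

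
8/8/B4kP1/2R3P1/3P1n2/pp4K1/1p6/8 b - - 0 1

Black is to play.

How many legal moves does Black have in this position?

Black to move; king on f6.
In check: yes, from the white pawn on g5.
Legal moves: Kg7, Ke7, Kxg6, Ke6.
Count: 4.

4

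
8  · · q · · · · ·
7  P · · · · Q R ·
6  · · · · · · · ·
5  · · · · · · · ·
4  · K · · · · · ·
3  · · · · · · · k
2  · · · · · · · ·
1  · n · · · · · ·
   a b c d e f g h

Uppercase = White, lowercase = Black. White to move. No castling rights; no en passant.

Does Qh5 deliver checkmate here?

After Qh5: black king on h3; in check: yes, from the white queen on h5.
King squares — g2: attacked by Rg7; h2: attacked by Qh5; g3: attacked by Rg7; g4: attacked by Qh5; h4: attacked by Qh5.
Black has no legal moves → checkmate.

yes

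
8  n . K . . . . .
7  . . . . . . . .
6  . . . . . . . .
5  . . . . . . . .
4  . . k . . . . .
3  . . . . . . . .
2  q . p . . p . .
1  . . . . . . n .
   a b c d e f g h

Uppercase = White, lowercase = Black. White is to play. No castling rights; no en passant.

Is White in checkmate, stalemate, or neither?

White to move; white king on c8.
In check: no.
Legal moves for White: Kd8, Kb8, Kd7, Kb7.
White has 4 legal moves and is not in check → neither.

neither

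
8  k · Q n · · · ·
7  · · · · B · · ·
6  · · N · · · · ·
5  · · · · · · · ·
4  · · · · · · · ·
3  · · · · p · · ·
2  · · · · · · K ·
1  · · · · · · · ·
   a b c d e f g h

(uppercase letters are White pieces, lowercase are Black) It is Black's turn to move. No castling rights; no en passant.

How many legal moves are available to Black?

Black to move; king on a8.
In check: yes, from the white queen on c8.
Legal moves: none.
Count: 0.

0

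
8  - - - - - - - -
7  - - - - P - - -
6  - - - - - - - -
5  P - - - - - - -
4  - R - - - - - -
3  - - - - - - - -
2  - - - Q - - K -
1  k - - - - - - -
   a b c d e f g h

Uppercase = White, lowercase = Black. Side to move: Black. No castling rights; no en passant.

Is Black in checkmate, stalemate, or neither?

stalemate

Black to move; black king on a1.
In check: no.
King squares — b1: attacked by Rb4; a2: attacked by Qd2; b2: attacked by Qd2.
Legal moves for Black: none.
Not in check and no legal moves → stalemate.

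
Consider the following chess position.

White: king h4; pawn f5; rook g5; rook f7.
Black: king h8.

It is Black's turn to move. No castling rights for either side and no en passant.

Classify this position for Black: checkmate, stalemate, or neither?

Black to move; black king on h8.
In check: no.
King squares — g7: attacked by Rg5; h7: attacked by Rf7; g8: attacked by Rg5.
Legal moves for Black: none.
Not in check and no legal moves → stalemate.

stalemate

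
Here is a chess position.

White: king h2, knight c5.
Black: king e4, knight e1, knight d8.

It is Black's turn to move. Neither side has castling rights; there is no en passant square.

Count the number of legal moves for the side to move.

Black to move; king on e4.
In check: yes, from the white knight on c5.
Legal moves: Kf5, Ke5, Kd5, Kf4, Kd4, Kf3, Ke3.
Count: 7.

7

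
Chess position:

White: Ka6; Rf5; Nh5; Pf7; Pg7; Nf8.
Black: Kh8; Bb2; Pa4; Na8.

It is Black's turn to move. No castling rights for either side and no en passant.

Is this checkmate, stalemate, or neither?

neither

Black to move; black king on h8.
In check: yes, from the white pawn on g7.
King squares — g7: attacked by Nh5; h7: attacked by Nf8; g8: attacked by Pf7.
Legal moves for Black: Bxg7.
Black is in check but has 1 legal move → neither.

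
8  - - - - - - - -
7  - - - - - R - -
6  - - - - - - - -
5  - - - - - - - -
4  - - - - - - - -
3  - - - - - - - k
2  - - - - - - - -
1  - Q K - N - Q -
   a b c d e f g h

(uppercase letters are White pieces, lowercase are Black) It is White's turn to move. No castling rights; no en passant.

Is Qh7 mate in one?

yes

After Qh7: black king on h3; in check: yes, from the white queen on h7.
King squares — g2: attacked by Ne1; h2: attacked by Qg1; g3: attacked by Qg1; g4: attacked by Qg1; h4: attacked by Qh7.
Black has no legal moves → checkmate.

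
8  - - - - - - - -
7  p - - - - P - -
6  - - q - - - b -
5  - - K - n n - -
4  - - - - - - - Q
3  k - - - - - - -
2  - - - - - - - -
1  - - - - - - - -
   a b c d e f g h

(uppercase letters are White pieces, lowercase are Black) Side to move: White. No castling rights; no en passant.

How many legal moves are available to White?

White to move; king on c5.
In check: yes, from the black queen on c6.
Legal moves: none.
Count: 0.

0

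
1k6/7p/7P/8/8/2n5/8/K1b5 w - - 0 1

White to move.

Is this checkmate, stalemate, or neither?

stalemate

White to move; white king on a1.
In check: no.
King squares — b1: attacked by Nc3; a2: attacked by Nc3; b2: attacked by Bc1.
Legal moves for White: none.
Not in check and no legal moves → stalemate.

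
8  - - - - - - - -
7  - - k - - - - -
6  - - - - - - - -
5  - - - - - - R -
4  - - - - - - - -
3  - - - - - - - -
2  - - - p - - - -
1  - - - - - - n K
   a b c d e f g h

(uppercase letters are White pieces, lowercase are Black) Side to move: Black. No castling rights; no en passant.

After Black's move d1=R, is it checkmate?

no

After d1=R: white king on h1; in check: no.
White is not in check, so this cannot be checkmate.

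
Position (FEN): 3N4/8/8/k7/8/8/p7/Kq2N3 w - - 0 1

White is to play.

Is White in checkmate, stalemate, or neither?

checkmate

White to move; white king on a1.
In check: yes, from the black queen on b1.
King squares — b1: attacked by Pa2; a2: attacked by Qb1; b2: attacked by Qb1.
Legal moves for White: none.
In check with no legal moves → checkmate.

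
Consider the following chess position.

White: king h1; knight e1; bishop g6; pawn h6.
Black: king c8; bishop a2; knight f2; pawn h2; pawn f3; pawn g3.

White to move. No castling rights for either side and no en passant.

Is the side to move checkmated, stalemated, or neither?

White to move; white king on h1.
In check: yes, from the black knight on f2.
King squares — g1: attacked by Ph2; g2: attacked by Pf3; h2: attacked by Pg3.
Legal moves for White: none.
In check with no legal moves → checkmate.

checkmate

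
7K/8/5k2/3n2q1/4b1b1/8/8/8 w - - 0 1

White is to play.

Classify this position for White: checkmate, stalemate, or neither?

stalemate

White to move; white king on h8.
In check: no.
King squares — g7: attacked by Qg5; h7: attacked by Be4; g8: attacked by Qg5.
Legal moves for White: none.
Not in check and no legal moves → stalemate.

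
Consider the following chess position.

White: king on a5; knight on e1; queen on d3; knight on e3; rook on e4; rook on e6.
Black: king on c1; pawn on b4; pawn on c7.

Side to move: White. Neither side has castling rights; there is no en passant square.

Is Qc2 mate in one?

yes

After Qc2: black king on c1; in check: yes, from the white queen on c2.
King squares — b1: attacked by Qc2; d1: attacked by Qc2; b2: attacked by Qc2; c2: attacked by Ne1; d2: attacked by Qc2.
Black has no legal moves → checkmate.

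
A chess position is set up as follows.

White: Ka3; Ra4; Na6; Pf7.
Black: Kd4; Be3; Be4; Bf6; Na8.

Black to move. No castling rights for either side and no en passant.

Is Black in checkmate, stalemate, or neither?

Black to move; black king on d4.
In check: yes, from the white rook on a4.
Legal moves for Black: Ke5, Kd5, Kd3, Kc3.
Black is in check but has 4 legal moves → neither.

neither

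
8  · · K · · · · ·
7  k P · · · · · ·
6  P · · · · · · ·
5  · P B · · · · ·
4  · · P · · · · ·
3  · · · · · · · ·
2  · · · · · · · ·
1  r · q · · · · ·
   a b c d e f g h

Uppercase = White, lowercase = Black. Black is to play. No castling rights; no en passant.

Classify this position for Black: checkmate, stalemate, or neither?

checkmate

Black to move; black king on a7.
In check: yes, from the white bishop on c5.
King squares — a6: attacked by Pb5; b6: attacked by Bc5; b7: attacked by Pa6; a8: attacked by Pb7; b8: attacked by Kc8.
Legal moves for Black: none.
In check with no legal moves → checkmate.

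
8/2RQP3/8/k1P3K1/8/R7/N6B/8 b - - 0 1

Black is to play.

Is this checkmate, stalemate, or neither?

Black to move; black king on a5.
In check: yes, from the white rook on a3.
King squares — a4: attacked by Ra3; b4: attacked by Na2; b5: attacked by Qd7; a6: attacked by Ra3; b6: attacked by Pc5.
Legal moves for Black: none.
In check with no legal moves → checkmate.

checkmate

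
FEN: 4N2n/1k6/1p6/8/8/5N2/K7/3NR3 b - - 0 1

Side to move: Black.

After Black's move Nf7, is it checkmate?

After Nf7: white king on a2; in check: no.
White is not in check, so this cannot be checkmate.

no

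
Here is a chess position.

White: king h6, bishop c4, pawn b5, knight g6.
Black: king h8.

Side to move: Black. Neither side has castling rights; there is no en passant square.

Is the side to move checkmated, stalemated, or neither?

checkmate

Black to move; black king on h8.
In check: yes, from the white knight on g6.
King squares — g7: attacked by Kh6; h7: attacked by Kh6; g8: attacked by Bc4.
Legal moves for Black: none.
In check with no legal moves → checkmate.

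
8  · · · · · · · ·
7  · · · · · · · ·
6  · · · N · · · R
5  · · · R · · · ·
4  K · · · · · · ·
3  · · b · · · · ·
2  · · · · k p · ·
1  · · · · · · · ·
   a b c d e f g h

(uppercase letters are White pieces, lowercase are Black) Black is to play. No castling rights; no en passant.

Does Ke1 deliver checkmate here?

After Ke1: white king on a4; in check: no.
White is not in check, so this cannot be checkmate.

no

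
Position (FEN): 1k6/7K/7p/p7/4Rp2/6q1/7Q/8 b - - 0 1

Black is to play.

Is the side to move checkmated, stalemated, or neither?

neither

Black to move; black king on b8.
In check: no.
Legal moves for Black include: Kc8, Ka8, Kc7, Kb7, Ka7, Qg8+, Qg7+, Qg6+, Qg5, Qh4, Qg4, Qh3, Qf3, Qe3, Qd3, Qc3, Qb3, Qa3, ... (list truncated; more exist).
Black has legal moves and is not in check → neither.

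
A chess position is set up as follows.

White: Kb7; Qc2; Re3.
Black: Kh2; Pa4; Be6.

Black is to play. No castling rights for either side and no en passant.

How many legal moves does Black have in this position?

Black to move; king on h2.
In check: yes, from the white queen on c2.
Legal moves: Kh1, Kg1.
Count: 2.

2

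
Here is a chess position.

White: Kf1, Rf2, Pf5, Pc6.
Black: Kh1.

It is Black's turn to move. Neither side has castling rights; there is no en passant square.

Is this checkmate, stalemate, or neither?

Black to move; black king on h1.
In check: no.
King squares — g1: attacked by Kf1; g2: attacked by Kf1; h2: attacked by Rf2.
Legal moves for Black: none.
Not in check and no legal moves → stalemate.

stalemate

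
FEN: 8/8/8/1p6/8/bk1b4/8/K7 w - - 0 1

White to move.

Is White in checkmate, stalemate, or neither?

stalemate

White to move; white king on a1.
In check: no.
King squares — b1: attacked by Bd3; a2: attacked by Kb3; b2: attacked by Ba3.
Legal moves for White: none.
Not in check and no legal moves → stalemate.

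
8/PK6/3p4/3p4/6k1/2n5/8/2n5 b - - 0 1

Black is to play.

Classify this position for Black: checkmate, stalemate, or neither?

Black to move; black king on g4.
In check: no.
Legal moves for Black include: Kh5, Kg5, Kf5, Kh4, Kf4, Kh3, Kg3, Kf3, Nb5, Ne4, Na4, N3e2, N3a2, Nd1, Nb1, Nd3, Nb3, N1e2, ... (list truncated; more exist).
Black has legal moves and is not in check → neither.

neither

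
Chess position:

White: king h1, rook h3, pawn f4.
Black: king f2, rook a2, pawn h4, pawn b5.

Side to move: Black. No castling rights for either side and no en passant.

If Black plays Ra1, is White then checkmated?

no

After Ra1: white king on h1; in check: yes, from the black rook on a1.
White has 1 legal reply: Kh2.
In check but a legal move exists → not checkmate.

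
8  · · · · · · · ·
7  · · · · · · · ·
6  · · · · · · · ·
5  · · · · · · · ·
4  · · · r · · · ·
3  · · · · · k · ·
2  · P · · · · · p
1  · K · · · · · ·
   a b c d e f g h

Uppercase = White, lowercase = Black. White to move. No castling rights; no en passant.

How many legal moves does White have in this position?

6

White to move; king on b1.
In check: no.
Legal moves: Kc2, Ka2, Kc1, Ka1, b3, b4.
Count: 6.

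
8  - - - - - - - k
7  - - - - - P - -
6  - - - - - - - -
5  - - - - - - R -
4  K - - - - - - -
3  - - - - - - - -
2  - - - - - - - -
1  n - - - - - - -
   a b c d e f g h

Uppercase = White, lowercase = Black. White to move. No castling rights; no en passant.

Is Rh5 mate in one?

no

After Rh5: black king on h8; in check: yes, from the white rook on h5.
Black has 1 legal reply: Kg7.
In check but a legal move exists → not checkmate.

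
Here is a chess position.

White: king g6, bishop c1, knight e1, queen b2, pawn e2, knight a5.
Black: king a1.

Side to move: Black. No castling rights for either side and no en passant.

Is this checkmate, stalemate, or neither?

Black to move; black king on a1.
In check: yes, from the white queen on b2.
King squares — b1: attacked by Qb2; a2: attacked by Qb2; b2: attacked by Bc1.
Legal moves for Black: none.
In check with no legal moves → checkmate.

checkmate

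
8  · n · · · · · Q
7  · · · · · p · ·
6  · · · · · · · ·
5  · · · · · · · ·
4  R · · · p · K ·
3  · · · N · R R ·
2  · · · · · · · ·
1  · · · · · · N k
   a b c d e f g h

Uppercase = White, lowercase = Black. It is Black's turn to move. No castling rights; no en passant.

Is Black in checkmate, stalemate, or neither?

checkmate

Black to move; black king on h1.
In check: yes, from the white queen on h8.
King squares — g1: attacked by Rg3; g2: attacked by Rg3; h2: attacked by Qh8.
Legal moves for Black: none.
In check with no legal moves → checkmate.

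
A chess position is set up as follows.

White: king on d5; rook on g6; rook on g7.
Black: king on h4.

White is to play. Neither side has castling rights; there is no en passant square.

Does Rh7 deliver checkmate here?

yes

After Rh7: black king on h4; in check: yes, from the white rook on h7.
King squares — g3: attacked by Rg6; h3: attacked by Rh7; g4: attacked by Rg6; g5: attacked by Rg6; h5: attacked by Rh7.
Black has no legal moves → checkmate.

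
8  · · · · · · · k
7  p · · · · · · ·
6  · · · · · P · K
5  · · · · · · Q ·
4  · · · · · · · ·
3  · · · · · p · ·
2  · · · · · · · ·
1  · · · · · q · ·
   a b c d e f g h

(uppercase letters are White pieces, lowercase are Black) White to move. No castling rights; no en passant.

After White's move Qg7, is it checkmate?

After Qg7: black king on h8; in check: yes, from the white queen on g7.
King squares — g7: attacked by Pf6; h7: attacked by Kh6; g8: attacked by Qg7.
Black has no legal moves → checkmate.

yes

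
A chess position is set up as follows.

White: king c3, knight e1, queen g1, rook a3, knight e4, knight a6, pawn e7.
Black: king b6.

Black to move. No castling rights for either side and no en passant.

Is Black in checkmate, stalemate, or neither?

Black to move; black king on b6.
In check: yes, from the white queen on g1.
Legal moves for Black: Kb7, Kc6, Kb5.
Black is in check but has 3 legal moves → neither.

neither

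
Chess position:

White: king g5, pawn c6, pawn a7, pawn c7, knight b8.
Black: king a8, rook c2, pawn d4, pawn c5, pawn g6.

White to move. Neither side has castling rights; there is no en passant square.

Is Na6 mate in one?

no

After Na6: black king on a8; in check: no.
Black is not in check, so this cannot be checkmate.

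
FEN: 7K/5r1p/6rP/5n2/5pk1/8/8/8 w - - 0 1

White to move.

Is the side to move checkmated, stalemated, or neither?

stalemate

White to move; white king on h8.
In check: no.
King squares — g7: attacked by Nf5; h7: attacked by Rf7; g8: attacked by Rg6.
Legal moves for White: none.
Not in check and no legal moves → stalemate.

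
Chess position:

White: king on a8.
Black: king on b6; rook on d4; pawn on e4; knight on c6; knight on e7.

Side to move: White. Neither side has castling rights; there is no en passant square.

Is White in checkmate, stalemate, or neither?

White to move; white king on a8.
In check: no.
King squares — a7: attacked by Kb6; b7: attacked by Kb6; b8: attacked by Nc6.
Legal moves for White: none.
Not in check and no legal moves → stalemate.

stalemate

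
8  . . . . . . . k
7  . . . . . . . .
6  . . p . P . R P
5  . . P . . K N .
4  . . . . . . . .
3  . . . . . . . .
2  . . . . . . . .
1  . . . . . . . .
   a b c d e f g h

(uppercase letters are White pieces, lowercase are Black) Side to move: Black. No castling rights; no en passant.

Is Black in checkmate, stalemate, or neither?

stalemate

Black to move; black king on h8.
In check: no.
King squares — g7: attacked by Rg6; h7: attacked by Ng5; g8: attacked by Rg6.
Legal moves for Black: none.
Not in check and no legal moves → stalemate.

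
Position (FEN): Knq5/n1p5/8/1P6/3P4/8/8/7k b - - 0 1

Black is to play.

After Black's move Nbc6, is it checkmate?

yes

After Nbc6: white king on a8; in check: yes, from the black queen on c8.
King squares — a7: attacked by Nc6; b7: attacked by Qc8; b8: attacked by Nc6.
White has no legal moves → checkmate.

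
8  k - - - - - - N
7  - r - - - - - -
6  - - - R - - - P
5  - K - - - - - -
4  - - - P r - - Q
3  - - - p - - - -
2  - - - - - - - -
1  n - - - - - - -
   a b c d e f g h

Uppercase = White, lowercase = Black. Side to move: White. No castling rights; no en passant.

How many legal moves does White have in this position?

7

White to move; king on b5.
In check: yes, from the black rook on b7.
Legal moves: Kc6, Ka6, Kc5, Ka5, Kc4, Ka4, Rb6.
Count: 7.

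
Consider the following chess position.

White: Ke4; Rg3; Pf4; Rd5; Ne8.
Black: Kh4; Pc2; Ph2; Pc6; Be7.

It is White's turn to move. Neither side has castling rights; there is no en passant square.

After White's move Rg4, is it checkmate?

After Rg4: black king on h4; in check: yes, from the white rook on g4.
Black has 2 legal replies: Kxg4, Kh3.
In check but a legal move exists → not checkmate.

no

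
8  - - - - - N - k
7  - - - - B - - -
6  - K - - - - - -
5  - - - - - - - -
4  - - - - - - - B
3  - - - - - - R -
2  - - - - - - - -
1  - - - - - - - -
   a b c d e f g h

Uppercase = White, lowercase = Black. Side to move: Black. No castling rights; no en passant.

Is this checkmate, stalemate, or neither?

stalemate

Black to move; black king on h8.
In check: no.
King squares — g7: attacked by Rg3; h7: attacked by Nf8; g8: attacked by Rg3.
Legal moves for Black: none.
Not in check and no legal moves → stalemate.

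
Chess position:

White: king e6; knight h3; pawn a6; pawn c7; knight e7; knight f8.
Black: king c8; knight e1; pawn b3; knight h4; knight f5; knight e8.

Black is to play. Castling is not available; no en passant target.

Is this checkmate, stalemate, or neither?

neither

Black to move; black king on c8.
In check: yes, from the white knight on e7.
Legal moves for Black: Kxc7, Nxe7.
Black is in check but has 2 legal moves → neither.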